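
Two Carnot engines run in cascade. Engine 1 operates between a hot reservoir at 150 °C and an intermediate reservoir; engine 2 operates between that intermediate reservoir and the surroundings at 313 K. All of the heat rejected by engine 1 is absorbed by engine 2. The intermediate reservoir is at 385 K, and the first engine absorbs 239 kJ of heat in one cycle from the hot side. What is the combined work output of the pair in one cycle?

W_total ≈ 62.2 kJ

T_H = 150 °C → 150 + 273.15 = 423.15 K.
Two reversible stages in series are equivalent to a single Carnot engine between T_H and T_C, so η_total = 1 − T_C/T_H = 1 − 313.00/423.15 = 0.2603.
W_total = η_total · Q_H = 0.2603 × 239 = 62.2 kJ.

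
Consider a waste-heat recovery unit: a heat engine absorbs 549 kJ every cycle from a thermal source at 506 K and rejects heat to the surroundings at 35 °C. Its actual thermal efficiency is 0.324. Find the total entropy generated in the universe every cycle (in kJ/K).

T_C = 35 °C → 35 + 273.15 = 308.15 K.
W = η·Q_H = 0.324 × 549 = 177.9 kJ, so Q_C = Q_H − W = 371.1 kJ.
Reservoir entropy changes: ΔS_H = −Q_H/T_H = −549/506.00 = -1.085 kJ/K and ΔS_C = +Q_C/T_C = 371.1/308.15 = 1.204 kJ/K.
ΔS_univ = −Q_H/T_H + Q_C/T_C = 0.119 kJ/K (> 0, since η = 0.324 < η_Carnot = 0.391).

ΔS_univ ≈ 0.119 kJ/K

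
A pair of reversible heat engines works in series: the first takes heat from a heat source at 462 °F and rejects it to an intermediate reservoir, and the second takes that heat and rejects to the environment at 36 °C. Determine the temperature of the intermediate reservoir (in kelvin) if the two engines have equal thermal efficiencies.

T_m ≈ 398 K

T_H = 462 °F → (462 − 32) × 5/9 = 238.89 °C = 512.04 K.
T_C = 36 °C → 36 + 273.15 = 309.15 K.
Equal efficiencies require 1 − T_m/T_H = 1 − T_C/T_m, i.e. T_m/T_H = T_C/T_m, so T_m = √(T_H·T_C) = √(512.04 × 309.15) = 398 K.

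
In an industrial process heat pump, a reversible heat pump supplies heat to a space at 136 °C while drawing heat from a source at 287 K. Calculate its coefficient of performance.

T_H = 136 °C → 136 + 273.15 = 409.15 K.
For a reversible heat pump, COP_HP = T_H/(T_H − T_C) = 409.15/(409.15 − 287.00) = 3.35.

COP_HP ≈ 3.35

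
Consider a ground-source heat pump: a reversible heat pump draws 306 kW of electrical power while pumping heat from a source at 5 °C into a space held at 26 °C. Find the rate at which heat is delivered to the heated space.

Q̇_H ≈ 4360 kW

T_H = 26 °C → 26 + 273.15 = 299.15 K.
T_C = 5 °C → 5 + 273.15 = 278.15 K.
For a reversible heat pump, COP_HP = T_H/(T_H − T_C) = 299.15/21.00 = 14.2452.
Q_H = COP_HP · W = 14.2452 × 306 = 4360 kW.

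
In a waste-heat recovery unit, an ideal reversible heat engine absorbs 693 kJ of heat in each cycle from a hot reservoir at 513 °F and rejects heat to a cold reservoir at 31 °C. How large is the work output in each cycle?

T_H = 513 °F → (513 − 32) × 5/9 = 267.22 °C = 540.37 K.
T_C = 31 °C → 31 + 273.15 = 304.15 K.
The Carnot efficiency is η = 1 − T_C/T_H = 1 − 304.15/540.37 = 0.4371.
W = η·Q_H = 0.4371 × 693 = 303 kJ.

W ≈ 303 kJ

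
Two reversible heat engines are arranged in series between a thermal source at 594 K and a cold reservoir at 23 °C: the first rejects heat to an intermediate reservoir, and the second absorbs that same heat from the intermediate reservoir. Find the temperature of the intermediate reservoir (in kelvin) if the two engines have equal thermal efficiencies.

T_C = 23 °C → 23 + 273.15 = 296.15 K.
Equal efficiencies require 1 − T_m/T_H = 1 − T_C/T_m, i.e. T_m/T_H = T_C/T_m, so T_m = √(T_H·T_C) = √(594.00 × 296.15) = 419 K.

T_m ≈ 419 K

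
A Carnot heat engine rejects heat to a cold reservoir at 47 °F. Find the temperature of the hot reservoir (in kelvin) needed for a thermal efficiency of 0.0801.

T_C = 47 °F → (47 − 32) × 5/9 = 8.33 °C = 281.48 K.
From η = 1 − T_C/T_H, solving for T_H gives T_H = T_C/(1 − η) = 281.48/(1 − 0.0801) = 306 K.

T_H ≈ 306 K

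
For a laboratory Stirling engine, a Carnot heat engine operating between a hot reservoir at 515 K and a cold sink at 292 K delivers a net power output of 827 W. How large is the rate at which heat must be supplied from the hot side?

Q̇_H ≈ 1910 W

η_rev = 1 − T_C/T_H = 1 − 292.00/515.00 = 0.4330.
Q_H = W/η = 827/0.4330 = 1910 W.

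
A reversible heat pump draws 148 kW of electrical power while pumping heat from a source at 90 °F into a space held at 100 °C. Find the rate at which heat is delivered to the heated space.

Q̇_H ≈ 815 kW

T_H = 100 °C → 100 + 273.15 = 373.15 K.
T_C = 90 °F → (90 − 32) × 5/9 = 32.22 °C = 305.37 K.
For a reversible heat pump, COP_HP = T_H/(T_H − T_C) = 373.15/67.78 = 5.5055.
Q_H = COP_HP · W = 5.5055 × 148 = 815 kW.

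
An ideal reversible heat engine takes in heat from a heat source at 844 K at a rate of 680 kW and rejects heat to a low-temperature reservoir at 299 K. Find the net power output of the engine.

Ẇ ≈ 439 kW

The Carnot efficiency is η = 1 − T_C/T_H = 1 − 299.00/844.00 = 0.6457.
W = η·Q_H = 0.6457 × 680 = 439 kW.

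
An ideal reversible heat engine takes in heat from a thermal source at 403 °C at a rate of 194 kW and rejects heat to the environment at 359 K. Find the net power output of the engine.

T_H = 403 °C → 403 + 273.15 = 676.15 K.
Since the cycle is reversible, η = 1 − T_C/T_H = 1 − 359.00/676.15 = 0.4691.
W = η·Q_H = 0.4691 × 194 = 91.00 kW.

Ẇ ≈ 91.00 kW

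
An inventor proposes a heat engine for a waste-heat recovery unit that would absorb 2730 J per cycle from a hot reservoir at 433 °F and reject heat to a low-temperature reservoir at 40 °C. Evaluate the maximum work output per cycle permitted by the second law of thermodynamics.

T_H = 433 °F → (433 − 32) × 5/9 = 222.78 °C = 495.93 K.
T_C = 40 °C → 40 + 273.15 = 313.15 K.
The upper bound on efficiency is η_max = 1 − T_C/T_H = 1 − 313.15/495.93 = 0.3686.
W_max = η_max · Q_H = 0.3686 × 2730 = 1006 J.

W_max ≈ 1006 J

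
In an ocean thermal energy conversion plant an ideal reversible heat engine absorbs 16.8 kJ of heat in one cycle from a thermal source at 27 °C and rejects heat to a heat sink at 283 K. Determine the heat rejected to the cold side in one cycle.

Q_C ≈ 15.84 kJ

T_H = 27 °C → 27 + 273.15 = 300.15 K.
The Carnot efficiency is η = 1 − T_C/T_H = 1 − 283.00/300.15 = 0.0571.
For a reversible cycle Q_C/Q_H = T_C/T_H, so Q_C = 16.8 × 283.00/300.15 = 15.84 kJ.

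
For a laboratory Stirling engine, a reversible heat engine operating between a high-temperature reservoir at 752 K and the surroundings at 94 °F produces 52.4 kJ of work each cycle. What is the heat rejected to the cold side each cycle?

T_C = 94 °F → (94 − 32) × 5/9 = 34.44 °C = 307.59 K.
Carnot efficiency: η = 1 − T_C/T_H = 1 − 307.59/752.00 = 0.5910.
Since Q_C/Q_H = T_C/T_H and Q_H = W/η, Q_C = W·T_C/(T_H − T_C) = 52.4 × 307.59/444.41 = 36.27 kJ.

Q_C ≈ 36.27 kJ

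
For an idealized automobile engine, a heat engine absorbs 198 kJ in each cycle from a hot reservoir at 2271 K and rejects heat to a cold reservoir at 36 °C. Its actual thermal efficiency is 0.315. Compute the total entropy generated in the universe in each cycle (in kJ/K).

ΔS_univ ≈ 0.3515 kJ/K

T_C = 36 °C → 36 + 273.15 = 309.15 K.
W = η·Q_H = 0.315 × 198 = 62.37 kJ, so Q_C = Q_H − W = 135.6 kJ.
Entropy balance on the reservoirs: −Q_H/T_H = -0.08719 kJ/K, +Q_C/T_C = 0.4387 kJ/K.
ΔS_univ = −Q_H/T_H + Q_C/T_C = 0.3515 kJ/K (> 0, since η = 0.315 < η_Carnot = 0.864).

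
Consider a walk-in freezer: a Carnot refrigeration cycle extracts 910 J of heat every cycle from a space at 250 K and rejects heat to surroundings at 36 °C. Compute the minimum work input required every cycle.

W_in ≈ 215 J

T_H = 36 °C → 36 + 273.15 = 309.15 K.
COP_R = T_C/(T_H − T_C) = 250.00/59.15 = 4.2265.
W = Q_C/COP_R = 910/4.2265 = 215 J.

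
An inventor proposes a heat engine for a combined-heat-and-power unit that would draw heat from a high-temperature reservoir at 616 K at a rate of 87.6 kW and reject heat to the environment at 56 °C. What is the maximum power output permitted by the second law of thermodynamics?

Ẇ_max ≈ 40.79 kW

T_C = 56 °C → 56 + 273.15 = 329.15 K.
By the Carnot theorem, η_max = 1 − T_C/T_H = 1 − 329.15/616.00 = 0.4657.
W_max = η_max · Q_H = 0.4657 × 87.6 = 40.79 kW.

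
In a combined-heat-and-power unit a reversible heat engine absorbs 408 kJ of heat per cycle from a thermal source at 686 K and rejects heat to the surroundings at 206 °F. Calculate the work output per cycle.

T_C = 206 °F → (206 − 32) × 5/9 = 96.67 °C = 369.82 K.
Since the cycle is reversible, η = 1 − T_C/T_H = 1 − 369.82/686.00 = 0.4609.
W = η·Q_H = 0.4609 × 408 = 188.1 kJ.

W ≈ 188.1 kJ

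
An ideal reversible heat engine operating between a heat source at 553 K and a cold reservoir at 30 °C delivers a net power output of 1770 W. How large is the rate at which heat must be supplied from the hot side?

Q̇_H ≈ 3918 W

T_C = 30 °C → 30 + 273.15 = 303.15 K.
The Carnot efficiency is η = 1 − T_C/T_H = 1 − 303.15/553.00 = 0.4518.
Q_H = W/η = 1770/0.4518 = 3918 W.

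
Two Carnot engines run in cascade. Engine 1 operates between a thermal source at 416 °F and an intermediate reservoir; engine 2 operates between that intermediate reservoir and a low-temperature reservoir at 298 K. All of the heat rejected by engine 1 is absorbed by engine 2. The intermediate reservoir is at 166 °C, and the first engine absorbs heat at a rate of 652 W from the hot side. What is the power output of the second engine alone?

T_H = 416 °F → (416 − 32) × 5/9 = 213.33 °C = 486.48 K.
T_m = 166 °C → 166 + 273.15 = 439.15 K.
Heat entering the second stage: Q_m = Q_H·(T_m/T_H) = 652 × 439.15/486.48 = 589 W.
Second-stage efficiency η₂ = 1 − T_C/T_m = 1 − 298.00/439.15 = 0.3214, so W₂ = η₂·Q_m = 189 W.

Ẇ₂ ≈ 189 W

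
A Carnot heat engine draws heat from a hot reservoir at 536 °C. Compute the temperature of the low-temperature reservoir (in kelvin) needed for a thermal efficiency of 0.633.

T_C ≈ 297 K

T_H = 536 °C → 536 + 273.15 = 809.15 K.
From η = 1 − T_C/T_H, T_C = T_H·(1 − η) = 809.15 × (1 − 0.633) = 297 K.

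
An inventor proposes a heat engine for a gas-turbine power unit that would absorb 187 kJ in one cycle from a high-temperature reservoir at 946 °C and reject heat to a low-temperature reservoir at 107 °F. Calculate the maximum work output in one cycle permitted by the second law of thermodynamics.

W_max ≈ 138.7 kJ

T_H = 946 °C → 946 + 273.15 = 1219.15 K.
T_C = 107 °F → (107 − 32) × 5/9 = 41.67 °C = 314.82 K.
By the Carnot theorem, η_max = 1 − T_C/T_H = 1 − 314.82/1219.15 = 0.7418.
W_max = η_max · Q_H = 0.7418 × 187 = 138.7 kJ.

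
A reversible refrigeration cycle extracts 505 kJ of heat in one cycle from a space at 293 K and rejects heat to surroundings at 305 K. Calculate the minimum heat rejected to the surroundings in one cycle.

For a reversible cycle Q_H/Q_C = T_H/T_C, so Q_H = Q_C·T_H/T_C = 505 × 305.00/293.00 = 525.7 kJ.

Q_H ≈ 525.7 kJ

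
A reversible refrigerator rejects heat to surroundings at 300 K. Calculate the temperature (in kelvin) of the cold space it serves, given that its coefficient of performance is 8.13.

T_C ≈ 267 K

COP_R = T_C/(T_H − T_C) ⇒ T_C = T_H·COP_R/(1 + COP_R) = 300.00 × 8.13/(1 + 8.13) = 267 K.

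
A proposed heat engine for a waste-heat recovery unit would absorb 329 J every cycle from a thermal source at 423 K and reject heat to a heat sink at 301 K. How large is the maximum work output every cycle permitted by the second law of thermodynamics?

W_max ≈ 94.9 J

No engine can exceed the Carnot limit: η_max = 1 − T_C/T_H = 1 − 301.00/423.00 = 0.2884.
W_max = η_max · Q_H = 0.2884 × 329 = 94.9 J.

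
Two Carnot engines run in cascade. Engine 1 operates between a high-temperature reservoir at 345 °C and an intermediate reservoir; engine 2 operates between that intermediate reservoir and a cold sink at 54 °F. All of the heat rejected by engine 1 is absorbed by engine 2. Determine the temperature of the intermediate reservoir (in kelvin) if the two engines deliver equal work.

T_H = 345 °C → 345 + 273.15 = 618.15 K.
T_C = 54 °F → (54 − 32) × 5/9 = 12.22 °C = 285.37 K.
For reversible stages Q_m = Q_H·(T_m/T_H). Setting W₁ = Q_H(1 − T_m/T_H) equal to W₂ = Q_m(1 − T_C/T_m) = Q_H·(T_m − T_C)/T_H gives T_H − T_m = T_m − T_C, so T_m = (T_H + T_C)/2 = (618.15 + 285.37)/2 = 452 K.

T_m ≈ 452 K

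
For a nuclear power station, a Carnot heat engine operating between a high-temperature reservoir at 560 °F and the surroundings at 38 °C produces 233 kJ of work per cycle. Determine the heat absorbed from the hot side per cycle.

Q_H ≈ 517 kJ

T_H = 560 °F → (560 − 32) × 5/9 = 293.33 °C = 566.48 K.
T_C = 38 °C → 38 + 273.15 = 311.15 K.
η_rev = 1 − T_C/T_H = 1 − 311.15/566.48 = 0.4507.
Q_H = W/η = 233/0.4507 = 517 kJ.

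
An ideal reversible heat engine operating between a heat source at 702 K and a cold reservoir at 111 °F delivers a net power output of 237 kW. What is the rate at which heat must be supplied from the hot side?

Q̇_H ≈ 432.2 kW

T_C = 111 °F → (111 − 32) × 5/9 = 43.89 °C = 317.04 K.
Carnot efficiency: η = 1 − T_C/T_H = 1 − 317.04/702.00 = 0.5484.
Q_H = W/η = 237/0.5484 = 432.2 kW.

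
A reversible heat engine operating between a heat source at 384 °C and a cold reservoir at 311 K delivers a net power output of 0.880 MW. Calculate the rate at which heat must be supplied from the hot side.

Q̇_H ≈ 1.67 MW

T_H = 384 °C → 384 + 273.15 = 657.15 K.
Carnot efficiency: η = 1 − T_C/T_H = 1 − 311.00/657.15 = 0.5267.
Q_H = W/η = 0.880/0.5267 = 1.67 MW.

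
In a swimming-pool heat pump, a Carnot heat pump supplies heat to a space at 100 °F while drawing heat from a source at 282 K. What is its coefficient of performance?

T_H = 100 °F → (100 − 32) × 5/9 = 37.78 °C = 310.93 K.
The Carnot heat-pump COP is COP_HP = T_H/(T_H − T_C) = 310.93/(310.93 − 282.00) = 10.7.

COP_HP ≈ 10.7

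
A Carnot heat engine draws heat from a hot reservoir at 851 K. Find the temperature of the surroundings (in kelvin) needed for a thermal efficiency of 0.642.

T_C ≈ 305 K

From η = 1 − T_C/T_H, T_C = T_H·(1 − η) = 851.00 × (1 − 0.642) = 305 K.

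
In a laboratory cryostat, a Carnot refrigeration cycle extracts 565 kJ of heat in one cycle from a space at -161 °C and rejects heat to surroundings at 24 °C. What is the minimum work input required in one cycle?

W_in ≈ 932 kJ

T_H = 24 °C → 24 + 273.15 = 297.15 K.
T_C = -161 °C → -161 + 273.15 = 112.15 K.
The reversible coefficient of performance is COP_R = T_C/(T_H − T_C) = 112.15/185.00 = 0.6062.
W = Q_C/COP_R = 565/0.6062 = 932 kJ.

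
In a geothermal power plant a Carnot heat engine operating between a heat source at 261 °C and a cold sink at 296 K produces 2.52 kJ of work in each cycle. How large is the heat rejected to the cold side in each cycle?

Q_C ≈ 3.132 kJ

T_H = 261 °C → 261 + 273.15 = 534.15 K.
For a reversible engine, η = 1 − T_C/T_H = 1 − 296.00/534.15 = 0.4458.
Since Q_C/Q_H = T_C/T_H and Q_H = W/η, Q_C = W·T_C/(T_H − T_C) = 2.52 × 296.00/238.15 = 3.132 kJ.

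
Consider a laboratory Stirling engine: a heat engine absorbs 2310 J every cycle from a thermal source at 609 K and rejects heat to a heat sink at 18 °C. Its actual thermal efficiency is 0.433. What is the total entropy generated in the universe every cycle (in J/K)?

T_C = 18 °C → 18 + 273.15 = 291.15 K.
W = η·Q_H = 0.433 × 2310 = 1000 J, so Q_C = Q_H − W = 1310 J.
Entropy balance on the reservoirs: −Q_H/T_H = -3.793 J/K, +Q_C/T_C = 4.499 J/K.
ΔS_univ = −Q_H/T_H + Q_C/T_C = 0.7055 J/K (> 0, since η = 0.433 < η_Carnot = 0.522).

ΔS_univ ≈ 0.7055 J/K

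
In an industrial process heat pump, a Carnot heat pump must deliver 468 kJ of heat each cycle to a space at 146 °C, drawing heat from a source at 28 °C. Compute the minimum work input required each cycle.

W_in ≈ 132 kJ

T_H = 146 °C → 146 + 273.15 = 419.15 K.
T_C = 28 °C → 28 + 273.15 = 301.15 K.
The Carnot heat-pump COP is COP_HP = T_H/(T_H − T_C) = 419.15/118.00 = 3.5521.
W = Q_H/COP_HP = 468/3.5521 = 132 kJ.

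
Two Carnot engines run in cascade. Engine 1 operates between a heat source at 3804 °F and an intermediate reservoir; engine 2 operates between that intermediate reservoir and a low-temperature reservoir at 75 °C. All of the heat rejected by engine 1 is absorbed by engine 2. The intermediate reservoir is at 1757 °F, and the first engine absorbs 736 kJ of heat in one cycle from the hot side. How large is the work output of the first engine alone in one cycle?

W₁ ≈ 353 kJ

T_H = 3804 °F → (3804 − 32) × 5/9 = 2095.56 °C = 2368.71 K.
T_C = 75 °C → 75 + 273.15 = 348.15 K.
T_m = 1757 °F → (1757 − 32) × 5/9 = 958.33 °C = 1231.48 K.
First-stage efficiency η₁ = 1 − T_m/T_H = 1 − 1231.48/2368.71 = 0.4801.
W₁ = η₁·Q_H = 0.4801 × 736 = 353 kJ.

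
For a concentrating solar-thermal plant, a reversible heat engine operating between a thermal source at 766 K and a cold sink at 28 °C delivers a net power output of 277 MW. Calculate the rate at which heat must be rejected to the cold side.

T_C = 28 °C → 28 + 273.15 = 301.15 K.
η_rev = 1 − T_C/T_H = 1 − 301.15/766.00 = 0.6069.
Since Q_C/Q_H = T_C/T_H and Q_H = W/η, Q_C = W·T_C/(T_H − T_C) = 277 × 301.15/464.85 = 179.5 MW.

Q̇_C ≈ 179.5 MW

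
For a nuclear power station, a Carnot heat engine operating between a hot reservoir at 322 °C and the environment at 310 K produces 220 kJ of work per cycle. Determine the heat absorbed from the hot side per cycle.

T_H = 322 °C → 322 + 273.15 = 595.15 K.
For a reversible engine, η = 1 − T_C/T_H = 1 − 310.00/595.15 = 0.4791.
Q_H = W/η = 220/0.4791 = 459.2 kJ.

Q_H ≈ 459.2 kJ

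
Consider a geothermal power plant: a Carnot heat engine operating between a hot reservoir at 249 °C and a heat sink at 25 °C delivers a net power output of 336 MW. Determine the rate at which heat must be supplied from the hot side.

Q̇_H ≈ 783 MW

T_H = 249 °C → 249 + 273.15 = 522.15 K.
T_C = 25 °C → 25 + 273.15 = 298.15 K.
Since the cycle is reversible, η = 1 − T_C/T_H = 1 − 298.15/522.15 = 0.4290.
Q_H = W/η = 336/0.4290 = 783 MW.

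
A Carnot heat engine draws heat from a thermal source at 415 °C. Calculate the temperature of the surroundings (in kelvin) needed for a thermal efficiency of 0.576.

T_H = 415 °C → 415 + 273.15 = 688.15 K.
From η = 1 − T_C/T_H, T_C = T_H·(1 − η) = 688.15 × (1 − 0.576) = 291.8 K.

T_C ≈ 291.8 K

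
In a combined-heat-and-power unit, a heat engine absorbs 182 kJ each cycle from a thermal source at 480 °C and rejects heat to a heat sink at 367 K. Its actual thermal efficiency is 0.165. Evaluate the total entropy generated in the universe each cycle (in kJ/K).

T_H = 480 °C → 480 + 273.15 = 753.15 K.
W = η·Q_H = 0.165 × 182 = 30.03 kJ, so Q_C = Q_H − W = 152.0 kJ.
Reservoir entropy changes: ΔS_H = −Q_H/T_H = −182/753.15 = -0.2417 kJ/K and ΔS_C = +Q_C/T_C = 152.0/367.00 = 0.4141 kJ/K.
ΔS_univ = −Q_H/T_H + Q_C/T_C = 0.172 kJ/K (> 0, since η = 0.165 < η_Carnot = 0.513).

ΔS_univ ≈ 0.172 kJ/K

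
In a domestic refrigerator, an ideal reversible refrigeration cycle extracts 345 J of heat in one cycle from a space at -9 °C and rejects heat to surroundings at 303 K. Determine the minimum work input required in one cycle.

T_C = -9 °C → -9 + 273.15 = 264.15 K.
For a reversible refrigerator, COP_R = T_C/(T_H − T_C) = 264.15/38.85 = 6.7992.
W = Q_C/COP_R = 345/6.7992 = 50.7 J.

W_in ≈ 50.7 J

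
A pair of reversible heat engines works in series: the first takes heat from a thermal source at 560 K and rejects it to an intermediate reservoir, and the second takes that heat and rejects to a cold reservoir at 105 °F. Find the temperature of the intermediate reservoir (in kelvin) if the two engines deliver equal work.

T_C = 105 °F → (105 − 32) × 5/9 = 40.56 °C = 313.71 K.
For reversible stages Q_m = Q_H·(T_m/T_H). Setting W₁ = Q_H(1 − T_m/T_H) equal to W₂ = Q_m(1 − T_C/T_m) = Q_H·(T_m − T_C)/T_H gives T_H − T_m = T_m − T_C, so T_m = (T_H + T_C)/2 = (560.00 + 313.71)/2 = 437 K.

T_m ≈ 437 K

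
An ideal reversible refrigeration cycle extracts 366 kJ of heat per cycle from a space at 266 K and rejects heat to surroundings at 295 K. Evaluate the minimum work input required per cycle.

W_in ≈ 39.90 kJ

COP_R = T_C/(T_H − T_C) = 266.00/29.00 = 9.1724.
W = Q_C/COP_R = 366/9.1724 = 39.90 kJ.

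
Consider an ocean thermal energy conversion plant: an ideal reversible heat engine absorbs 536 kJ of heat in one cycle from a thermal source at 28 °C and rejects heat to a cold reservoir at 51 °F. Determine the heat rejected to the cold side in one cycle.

Q_C ≈ 505 kJ

T_H = 28 °C → 28 + 273.15 = 301.15 K.
T_C = 51 °F → (51 − 32) × 5/9 = 10.56 °C = 283.71 K.
The Carnot efficiency is η = 1 − T_C/T_H = 1 − 283.71/301.15 = 0.0579.
For a reversible cycle Q_C/Q_H = T_C/T_H, so Q_C = 536 × 283.71/301.15 = 505 kJ.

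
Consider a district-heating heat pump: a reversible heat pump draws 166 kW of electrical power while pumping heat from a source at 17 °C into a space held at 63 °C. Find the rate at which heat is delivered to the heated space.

T_H = 63 °C → 63 + 273.15 = 336.15 K.
T_C = 17 °C → 17 + 273.15 = 290.15 K.
The Carnot heat-pump COP is COP_HP = T_H/(T_H − T_C) = 336.15/46.00 = 7.3076.
Q_H = COP_HP · W = 7.3076 × 166 = 1210 kW.

Q̇_H ≈ 1210 kW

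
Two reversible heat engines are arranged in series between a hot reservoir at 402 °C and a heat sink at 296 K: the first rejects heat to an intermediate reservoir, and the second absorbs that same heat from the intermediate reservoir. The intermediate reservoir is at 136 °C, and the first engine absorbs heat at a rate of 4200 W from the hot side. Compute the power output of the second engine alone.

Ẇ₂ ≈ 703.9 W

T_H = 402 °C → 402 + 273.15 = 675.15 K.
T_m = 136 °C → 136 + 273.15 = 409.15 K.
Heat entering the second stage: Q_m = Q_H·(T_m/T_H) = 4200 × 409.15/675.15 = 2545 W.
Second-stage efficiency η₂ = 1 − T_C/T_m = 1 − 296.00/409.15 = 0.2765, so W₂ = η₂·Q_m = 703.9 W.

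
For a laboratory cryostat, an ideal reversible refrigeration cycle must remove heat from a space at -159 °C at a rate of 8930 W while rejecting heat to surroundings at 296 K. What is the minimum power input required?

Ẇ_in ≈ 14230 W

T_C = -159 °C → -159 + 273.15 = 114.15 K.
The reversible coefficient of performance is COP_R = T_C/(T_H − T_C) = 114.15/181.85 = 0.6277.
W = Q_C/COP_R = 8930/0.6277 = 14230 W.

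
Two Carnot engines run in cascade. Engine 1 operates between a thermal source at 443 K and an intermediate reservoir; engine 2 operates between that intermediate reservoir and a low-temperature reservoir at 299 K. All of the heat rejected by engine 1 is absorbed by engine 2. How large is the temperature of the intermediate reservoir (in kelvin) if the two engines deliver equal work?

For reversible stages Q_m = Q_H·(T_m/T_H). Setting W₁ = Q_H(1 − T_m/T_H) equal to W₂ = Q_m(1 − T_C/T_m) = Q_H·(T_m − T_C)/T_H gives T_H − T_m = T_m − T_C, so T_m = (T_H + T_C)/2 = (443.00 + 299.00)/2 = 371 K.

T_m ≈ 371 K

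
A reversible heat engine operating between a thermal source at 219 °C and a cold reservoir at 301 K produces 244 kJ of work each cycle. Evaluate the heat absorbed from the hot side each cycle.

Q_H ≈ 628.2 kJ

T_H = 219 °C → 219 + 273.15 = 492.15 K.
η_rev = 1 − T_C/T_H = 1 − 301.00/492.15 = 0.3884.
Q_H = W/η = 244/0.3884 = 628.2 kJ.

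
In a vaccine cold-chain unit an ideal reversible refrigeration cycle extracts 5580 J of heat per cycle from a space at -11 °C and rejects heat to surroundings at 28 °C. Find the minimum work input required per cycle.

T_H = 28 °C → 28 + 273.15 = 301.15 K.
T_C = -11 °C → -11 + 273.15 = 262.15 K.
For a reversible refrigerator, COP_R = T_C/(T_H − T_C) = 262.15/39.00 = 6.7218.
W = Q_C/COP_R = 5580/6.7218 = 830 J.

W_in ≈ 830 J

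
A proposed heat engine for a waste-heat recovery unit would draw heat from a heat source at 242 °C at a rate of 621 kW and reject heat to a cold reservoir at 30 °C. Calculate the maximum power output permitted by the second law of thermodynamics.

Ẇ_max ≈ 256 kW

T_H = 242 °C → 242 + 273.15 = 515.15 K.
T_C = 30 °C → 30 + 273.15 = 303.15 K.
By the Carnot theorem, η_max = 1 − T_C/T_H = 1 − 303.15/515.15 = 0.4115.
W_max = η_max · Q_H = 0.4115 × 621 = 256 kW.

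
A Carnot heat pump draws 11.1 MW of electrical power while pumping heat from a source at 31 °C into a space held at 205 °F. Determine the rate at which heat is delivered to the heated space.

Q̇_H ≈ 63.0 MW

T_H = 205 °F → (205 − 32) × 5/9 = 96.11 °C = 369.26 K.
T_C = 31 °C → 31 + 273.15 = 304.15 K.
Reversible heating COP: COP_HP = T_H/(T_H − T_C) = 369.26/65.11 = 5.6712.
Q_H = COP_HP · W = 5.6712 × 11.1 = 63.0 MW.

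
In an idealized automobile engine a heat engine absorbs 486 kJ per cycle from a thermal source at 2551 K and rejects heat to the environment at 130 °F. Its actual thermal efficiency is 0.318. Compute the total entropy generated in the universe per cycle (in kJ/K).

T_C = 130 °F → (130 − 32) × 5/9 = 54.44 °C = 327.59 K.
W = η·Q_H = 0.318 × 486 = 154.5 kJ, so Q_C = Q_H − W = 331.5 kJ.
Reservoir entropy changes: ΔS_H = −Q_H/T_H = −486/2551.00 = -0.1905 kJ/K and ΔS_C = +Q_C/T_C = 331.5/327.59 = 1.012 kJ/K.
ΔS_univ = −Q_H/T_H + Q_C/T_C = 0.8213 kJ/K (> 0, since η = 0.318 < η_Carnot = 0.872).

ΔS_univ ≈ 0.8213 kJ/K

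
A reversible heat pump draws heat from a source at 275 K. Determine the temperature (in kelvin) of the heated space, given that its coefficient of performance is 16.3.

COP_HP = T_H/(T_H − T_C) ⇒ T_H = T_C·COP_HP/(COP_HP − 1) = 275.00 × 16.3/(16.3 − 1) = 293.0 K.

T_H ≈ 293.0 K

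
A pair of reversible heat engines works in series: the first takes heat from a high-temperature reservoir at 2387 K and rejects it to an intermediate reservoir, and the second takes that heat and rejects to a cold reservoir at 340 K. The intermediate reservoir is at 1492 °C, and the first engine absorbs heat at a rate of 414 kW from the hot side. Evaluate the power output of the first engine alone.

Ẇ₁ ≈ 107.9 kW

T_m = 1492 °C → 1492 + 273.15 = 1765.15 K.
First-stage efficiency η₁ = 1 − T_m/T_H = 1 − 1765.15/2387.00 = 0.2605.
W₁ = η₁·Q_H = 0.2605 × 414 = 107.9 kW.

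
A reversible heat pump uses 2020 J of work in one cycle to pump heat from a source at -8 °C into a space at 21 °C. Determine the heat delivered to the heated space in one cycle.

T_H = 21 °C → 21 + 273.15 = 294.15 K.
T_C = -8 °C → -8 + 273.15 = 265.15 K.
The Carnot heat-pump COP is COP_HP = T_H/(T_H − T_C) = 294.15/29.00 = 10.1431.
Q_H = COP_HP · W = 10.1431 × 2020 = 20490 J.

Q_H ≈ 20490 J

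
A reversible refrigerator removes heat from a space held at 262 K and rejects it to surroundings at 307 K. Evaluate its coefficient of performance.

COP_R ≈ 5.822

COP_R = T_C/(T_H − T_C) = 262.00/(307.00 − 262.00) = 5.822.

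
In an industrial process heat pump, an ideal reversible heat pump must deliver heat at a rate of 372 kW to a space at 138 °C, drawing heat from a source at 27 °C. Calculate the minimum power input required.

Ẇ_in ≈ 100 kW

T_H = 138 °C → 138 + 273.15 = 411.15 K.
T_C = 27 °C → 27 + 273.15 = 300.15 K.
For a reversible heat pump, COP_HP = T_H/(T_H − T_C) = 411.15/111.00 = 3.7041.
W = Q_H/COP_HP = 372/3.7041 = 100 kW.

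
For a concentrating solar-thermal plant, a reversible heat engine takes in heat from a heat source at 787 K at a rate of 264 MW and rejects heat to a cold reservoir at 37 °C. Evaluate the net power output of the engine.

T_C = 37 °C → 37 + 273.15 = 310.15 K.
For a reversible engine, η = 1 − T_C/T_H = 1 − 310.15/787.00 = 0.6059.
W = η·Q_H = 0.6059 × 264 = 160 MW.

Ẇ ≈ 160 MW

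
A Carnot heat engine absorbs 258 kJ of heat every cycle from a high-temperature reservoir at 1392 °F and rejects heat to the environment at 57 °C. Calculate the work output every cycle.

T_H = 1392 °F → (1392 − 32) × 5/9 = 755.56 °C = 1028.71 K.
T_C = 57 °C → 57 + 273.15 = 330.15 K.
η_rev = 1 − T_C/T_H = 1 − 330.15/1028.71 = 0.6791.
W = η·Q_H = 0.6791 × 258 = 175.2 kJ.

W ≈ 175.2 kJ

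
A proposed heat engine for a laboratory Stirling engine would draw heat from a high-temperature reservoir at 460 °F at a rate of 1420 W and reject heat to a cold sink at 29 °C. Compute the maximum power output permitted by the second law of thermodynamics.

T_H = 460 °F → (460 − 32) × 5/9 = 237.78 °C = 510.93 K.
T_C = 29 °C → 29 + 273.15 = 302.15 K.
No engine can exceed the Carnot limit: η_max = 1 − T_C/T_H = 1 − 302.15/510.93 = 0.4086.
W_max = η_max · Q_H = 0.4086 × 1420 = 580.2 W.

Ẇ_max ≈ 580.2 W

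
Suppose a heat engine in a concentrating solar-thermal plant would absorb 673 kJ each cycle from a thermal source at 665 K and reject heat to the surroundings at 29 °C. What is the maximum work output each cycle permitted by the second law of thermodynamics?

W_max ≈ 367.2 kJ

T_C = 29 °C → 29 + 273.15 = 302.15 K.
The upper bound on efficiency is η_max = 1 − T_C/T_H = 1 − 302.15/665.00 = 0.5456.
W_max = η_max · Q_H = 0.5456 × 673 = 367.2 kJ.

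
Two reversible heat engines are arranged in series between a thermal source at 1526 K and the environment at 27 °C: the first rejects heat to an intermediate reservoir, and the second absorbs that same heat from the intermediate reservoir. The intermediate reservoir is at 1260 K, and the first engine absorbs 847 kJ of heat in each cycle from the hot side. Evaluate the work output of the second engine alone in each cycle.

T_C = 27 °C → 27 + 273.15 = 300.15 K.
Heat entering the second stage: Q_m = Q_H·(T_m/T_H) = 847 × 1260.00/1526.00 = 699 kJ.
Second-stage efficiency η₂ = 1 − T_C/T_m = 1 − 300.15/1260.00 = 0.7618, so W₂ = η₂·Q_m = 533 kJ.

W₂ ≈ 533 kJ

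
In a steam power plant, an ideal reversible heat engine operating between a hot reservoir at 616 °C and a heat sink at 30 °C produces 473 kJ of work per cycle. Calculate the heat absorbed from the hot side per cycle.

Q_H ≈ 717.7 kJ

T_H = 616 °C → 616 + 273.15 = 889.15 K.
T_C = 30 °C → 30 + 273.15 = 303.15 K.
The Carnot efficiency is η = 1 − T_C/T_H = 1 − 303.15/889.15 = 0.6591.
Q_H = W/η = 473/0.6591 = 717.7 kJ.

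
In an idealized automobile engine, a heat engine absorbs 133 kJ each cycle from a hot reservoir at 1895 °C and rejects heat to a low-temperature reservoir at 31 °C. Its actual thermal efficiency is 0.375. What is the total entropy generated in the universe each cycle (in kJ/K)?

ΔS_univ ≈ 0.212 kJ/K

T_H = 1895 °C → 1895 + 273.15 = 2168.15 K.
T_C = 31 °C → 31 + 273.15 = 304.15 K.
W = η·Q_H = 0.375 × 133 = 49.88 kJ, so Q_C = Q_H − W = 83.12 kJ.
The hot reservoir loses entropy Q_H/T_H = 133/2168.15 = 0.06134 kJ/K; the cold reservoir gains Q_C/T_C = 83.12/304.15 = 0.2733 kJ/K.
ΔS_univ = −Q_H/T_H + Q_C/T_C = 0.212 kJ/K (> 0, since η = 0.375 < η_Carnot = 0.860).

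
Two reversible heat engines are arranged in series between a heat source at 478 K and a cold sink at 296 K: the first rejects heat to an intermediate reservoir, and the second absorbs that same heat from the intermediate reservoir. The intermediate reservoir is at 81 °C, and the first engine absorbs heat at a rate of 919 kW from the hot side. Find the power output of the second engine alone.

Ẇ₂ ≈ 112 kW

T_m = 81 °C → 81 + 273.15 = 354.15 K.
Heat entering the second stage: Q_m = Q_H·(T_m/T_H) = 919 × 354.15/478.00 = 681 kW.
Second-stage efficiency η₂ = 1 − T_C/T_m = 1 − 296.00/354.15 = 0.1642, so W₂ = η₂·Q_m = 112 kW.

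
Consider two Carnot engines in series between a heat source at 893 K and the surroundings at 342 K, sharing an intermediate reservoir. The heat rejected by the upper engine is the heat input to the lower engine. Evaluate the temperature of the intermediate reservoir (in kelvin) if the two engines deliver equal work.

T_m ≈ 618 K

For reversible stages Q_m = Q_H·(T_m/T_H). Setting W₁ = Q_H(1 − T_m/T_H) equal to W₂ = Q_m(1 − T_C/T_m) = Q_H·(T_m − T_C)/T_H gives T_H − T_m = T_m − T_C, so T_m = (T_H + T_C)/2 = (893.00 + 342.00)/2 = 618 K.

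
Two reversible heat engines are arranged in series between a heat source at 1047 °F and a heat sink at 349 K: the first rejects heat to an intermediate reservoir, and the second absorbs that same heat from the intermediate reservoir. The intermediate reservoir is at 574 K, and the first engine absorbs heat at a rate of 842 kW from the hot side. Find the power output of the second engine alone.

T_H = 1047 °F → (1047 − 32) × 5/9 = 563.89 °C = 837.04 K.
Heat entering the second stage: Q_m = Q_H·(T_m/T_H) = 842 × 574.00/837.04 = 577 kW.
Second-stage efficiency η₂ = 1 − T_C/T_m = 1 − 349.00/574.00 = 0.3920, so W₂ = η₂·Q_m = 226 kW.

Ẇ₂ ≈ 226 kW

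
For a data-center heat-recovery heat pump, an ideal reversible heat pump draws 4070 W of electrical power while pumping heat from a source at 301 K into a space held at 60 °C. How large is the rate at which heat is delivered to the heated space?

T_H = 60 °C → 60 + 273.15 = 333.15 K.
Reversible heating COP: COP_HP = T_H/(T_H − T_C) = 333.15/32.15 = 10.3624.
Q_H = COP_HP · W = 10.3624 × 4070 = 42200 W.

Q̇_H ≈ 42200 W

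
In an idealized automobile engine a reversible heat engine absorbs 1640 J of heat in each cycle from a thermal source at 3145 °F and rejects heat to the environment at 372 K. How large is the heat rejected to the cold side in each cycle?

Q_C ≈ 305 J

T_H = 3145 °F → (3145 − 32) × 5/9 = 1729.44 °C = 2002.59 K.
η_rev = 1 − T_C/T_H = 1 − 372.00/2002.59 = 0.8142.
For a reversible cycle Q_C/Q_H = T_C/T_H, so Q_C = 1640 × 372.00/2002.59 = 305 J.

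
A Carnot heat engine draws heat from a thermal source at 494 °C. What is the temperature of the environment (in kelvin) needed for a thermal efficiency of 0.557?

T_H = 494 °C → 494 + 273.15 = 767.15 K.
From η = 1 − T_C/T_H, T_C = T_H·(1 − η) = 767.15 × (1 − 0.557) = 340 K.

T_C ≈ 340 K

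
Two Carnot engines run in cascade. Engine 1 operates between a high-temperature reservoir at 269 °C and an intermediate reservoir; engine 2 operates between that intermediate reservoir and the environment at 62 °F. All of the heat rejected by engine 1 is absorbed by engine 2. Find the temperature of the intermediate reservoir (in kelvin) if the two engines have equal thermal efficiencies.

T_m ≈ 396 K

T_H = 269 °C → 269 + 273.15 = 542.15 K.
T_C = 62 °F → (62 − 32) × 5/9 = 16.67 °C = 289.82 K.
Equal efficiencies require 1 − T_m/T_H = 1 − T_C/T_m, i.e. T_m/T_H = T_C/T_m, so T_m = √(T_H·T_C) = √(542.15 × 289.82) = 396 K.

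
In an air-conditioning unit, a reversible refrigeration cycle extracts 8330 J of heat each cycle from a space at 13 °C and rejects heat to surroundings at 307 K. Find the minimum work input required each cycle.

W_in ≈ 607 J

T_C = 13 °C → 13 + 273.15 = 286.15 K.
For a reversible refrigerator, COP_R = T_C/(T_H − T_C) = 286.15/20.85 = 13.7242.
W = Q_C/COP_R = 8330/13.7242 = 607 J.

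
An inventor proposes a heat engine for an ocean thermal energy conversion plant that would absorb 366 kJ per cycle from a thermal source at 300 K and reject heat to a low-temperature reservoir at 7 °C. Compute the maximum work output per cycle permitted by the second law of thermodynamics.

W_max ≈ 24.2 kJ

T_C = 7 °C → 7 + 273.15 = 280.15 K.
No engine can exceed the Carnot limit: η_max = 1 − T_C/T_H = 1 − 280.15/300.00 = 0.0662.
W_max = η_max · Q_H = 0.0662 × 366 = 24.2 kJ.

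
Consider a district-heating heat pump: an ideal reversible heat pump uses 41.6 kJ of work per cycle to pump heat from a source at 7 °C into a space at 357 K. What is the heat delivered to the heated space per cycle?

T_C = 7 °C → 7 + 273.15 = 280.15 K.
The Carnot heat-pump COP is COP_HP = T_H/(T_H − T_C) = 357.00/76.85 = 4.6454.
Q_H = COP_HP · W = 4.6454 × 41.6 = 193 kJ.

Q_H ≈ 193 kJ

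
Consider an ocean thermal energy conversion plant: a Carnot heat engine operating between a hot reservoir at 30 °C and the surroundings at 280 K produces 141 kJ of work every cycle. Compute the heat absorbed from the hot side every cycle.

T_H = 30 °C → 30 + 273.15 = 303.15 K.
η_rev = 1 − T_C/T_H = 1 − 280.00/303.15 = 0.0764.
Q_H = W/η = 141/0.0764 = 1850 kJ.

Q_H ≈ 1850 kJ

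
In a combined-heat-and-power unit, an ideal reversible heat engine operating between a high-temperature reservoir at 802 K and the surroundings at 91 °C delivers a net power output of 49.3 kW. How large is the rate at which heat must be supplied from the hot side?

T_C = 91 °C → 91 + 273.15 = 364.15 K.
The Carnot efficiency is η = 1 − T_C/T_H = 1 − 364.15/802.00 = 0.5459.
Q_H = W/η = 49.3/0.5459 = 90.30 kW.

Q̇_H ≈ 90.30 kW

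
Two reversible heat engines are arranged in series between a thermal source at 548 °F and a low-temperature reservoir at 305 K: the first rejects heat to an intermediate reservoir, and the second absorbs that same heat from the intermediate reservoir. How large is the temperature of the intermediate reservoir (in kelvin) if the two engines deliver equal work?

T_H = 548 °F → (548 − 32) × 5/9 = 286.67 °C = 559.82 K.
For reversible stages Q_m = Q_H·(T_m/T_H). Setting W₁ = Q_H(1 − T_m/T_H) equal to W₂ = Q_m(1 − T_C/T_m) = Q_H·(T_m − T_C)/T_H gives T_H − T_m = T_m − T_C, so T_m = (T_H + T_C)/2 = (559.82 + 305.00)/2 = 432 K.

T_m ≈ 432 K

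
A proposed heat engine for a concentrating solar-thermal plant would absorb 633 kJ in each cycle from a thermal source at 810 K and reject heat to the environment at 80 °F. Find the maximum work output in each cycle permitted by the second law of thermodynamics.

W_max ≈ 398.7 kJ

T_C = 80 °F → (80 − 32) × 5/9 = 26.67 °C = 299.82 K.
The upper bound on efficiency is η_max = 1 − T_C/T_H = 1 − 299.82/810.00 = 0.6299.
W_max = η_max · Q_H = 0.6299 × 633 = 398.7 kJ.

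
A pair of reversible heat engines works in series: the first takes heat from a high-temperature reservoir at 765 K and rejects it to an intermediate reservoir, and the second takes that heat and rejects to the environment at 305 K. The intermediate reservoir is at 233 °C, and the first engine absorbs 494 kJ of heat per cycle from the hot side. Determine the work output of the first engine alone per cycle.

W₁ ≈ 167 kJ

T_m = 233 °C → 233 + 273.15 = 506.15 K.
First-stage efficiency η₁ = 1 − T_m/T_H = 1 − 506.15/765.00 = 0.3384.
W₁ = η₁·Q_H = 0.3384 × 494 = 167 kJ.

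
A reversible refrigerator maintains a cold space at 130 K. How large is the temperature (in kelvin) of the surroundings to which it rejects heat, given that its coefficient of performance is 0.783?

T_H ≈ 296 K

COP_R = T_C/(T_H − T_C) ⇒ T_H = T_C·(1 + 1/COP_R) = 130.00 × (1 + 1/0.783) = 296 K.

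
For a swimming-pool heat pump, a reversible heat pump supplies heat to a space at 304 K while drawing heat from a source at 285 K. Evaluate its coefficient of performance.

COP_HP = T_H/(T_H − T_C) = 304.00/(304.00 − 285.00) = 16.0.

COP_HP ≈ 16.0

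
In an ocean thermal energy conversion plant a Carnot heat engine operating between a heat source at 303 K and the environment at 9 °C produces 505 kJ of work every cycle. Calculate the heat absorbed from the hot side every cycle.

Q_H ≈ 7340 kJ

T_C = 9 °C → 9 + 273.15 = 282.15 K.
η_rev = 1 − T_C/T_H = 1 − 282.15/303.00 = 0.0688.
Q_H = W/η = 505/0.0688 = 7340 kJ.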